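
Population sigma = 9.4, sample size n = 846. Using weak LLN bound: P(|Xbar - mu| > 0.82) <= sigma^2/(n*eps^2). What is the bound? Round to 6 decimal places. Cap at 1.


bound = min(1, sigma^2/(n*eps^2))
sigma^2 = 9.4^2 = 88.36
n*eps^2 = 846 * 0.82^2 = 846 * 0.6724 = 568.8504
sigma^2/(n*eps^2) = 88.36 / 568.8504 ≈ 0.15533082

0.155331


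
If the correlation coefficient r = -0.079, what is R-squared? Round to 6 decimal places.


R^2 = r^2 = (-0.079)^2 = 0.006241

0.006241


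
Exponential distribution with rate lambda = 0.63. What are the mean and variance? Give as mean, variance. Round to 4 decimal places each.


mean = 1/lam, var = 1/lam^2
mean = 1 / 0.63 = 100/63 ≈ 1.587302
lam^2 = 0.63^2 = 0.3969
var = 1 / 0.3969 = 10000/3969 ≈ 2.519526

1.5873, 2.5195


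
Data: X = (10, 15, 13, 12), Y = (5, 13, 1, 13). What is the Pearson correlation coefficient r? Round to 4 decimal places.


r = sum((xi-xbar)(yi-ybar)) / sqrt(sum((xi-xbar)^2) * sum((yi-ybar)^2))
n = 4, xbar = 50/4 = 12.5, ybar = 32/4 = 8
Sxy = sum((xi-xbar)(yi-ybar)) = 14
Sxx = sum((xi-xbar)^2) = 13
Syy = sum((yi-ybar)^2) = 108
sqrt(Sxx*Syy) ≈ 37.469988
r = Sxy / sqrt(Sxx*Syy) = 14 / 37.469988 ≈ 0.373632

0.3736


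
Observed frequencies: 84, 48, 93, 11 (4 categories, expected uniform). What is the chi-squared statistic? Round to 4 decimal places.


chi2 = sum((O-E)^2/E), E = total/4
total = 236, E = 236/4 = 59
(84 - 59)^2 / 59 = 625 / 59 = 625/59 ≈ 10.593220
(48 - 59)^2 / 59 = 121 / 59 = 121/59 ≈ 2.050847
(93 - 59)^2 / 59 = 1156 / 59 = 1156/59 ≈ 19.593220
(11 - 59)^2 / 59 = 2304 / 59 = 2304/59 ≈ 39.050847
chi2 = 4206/59 ≈ 71.288136

71.2881


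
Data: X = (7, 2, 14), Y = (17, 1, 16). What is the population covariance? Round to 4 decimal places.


Cov = (1/n)*sum((xi-xbar)(yi-ybar))
n = 3, xbar = 23/3 ≈ 7.666667, ybar = 34/3 ≈ 11.333333
sum((xi-xbar)(yi-ybar)) = 253/3 ≈ 84.333333
Cov = 84.333333 / 3 = 253/9 ≈ 28.111111

28.1111


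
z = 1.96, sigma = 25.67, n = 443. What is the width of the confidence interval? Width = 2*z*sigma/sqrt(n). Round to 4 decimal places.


width = 2*z*sigma/sqrt(n)
2*z*sigma = 2 * 1.96 * 25.67 = 100.6264
sqrt(443) ≈ 21.047565
width = 100.6264 / 21.047565 ≈ 4.780905

4.7809


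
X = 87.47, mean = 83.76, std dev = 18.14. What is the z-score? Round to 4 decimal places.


z = (X - mu) / sigma
X - mu = 87.47 - 83.76 = 3.71
z = 3.71 / 18.14 = 371/1814 ≈ 0.204520

0.2045


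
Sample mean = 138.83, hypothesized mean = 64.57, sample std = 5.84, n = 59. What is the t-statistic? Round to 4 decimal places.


t = (xbar - mu0) / (s/sqrt(n))
xbar - mu0 = 138.83 - 64.57 = 74.26
sqrt(59) ≈ 7.68114575
s/sqrt(n) = 5.84 / 7.68114575 ≈ 0.76030324
t = 74.26 / 0.76030324 ≈ 97.671555

97.6716


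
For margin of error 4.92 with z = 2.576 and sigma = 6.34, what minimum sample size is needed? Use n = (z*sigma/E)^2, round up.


z*sigma/E = 2.576 * 6.34 / 4.92 ≈ 3.319480
(z*sigma/E)^2 ≈ 11.018945
round up: n = 12

12


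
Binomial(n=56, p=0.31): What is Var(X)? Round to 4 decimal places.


Var = n*p*(1-p) = 56 * 0.31 * 0.69 = 11.9784

11.9784


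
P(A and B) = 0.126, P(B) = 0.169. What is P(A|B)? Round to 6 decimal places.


P(A|B) = P(A and B) / P(B) = 0.126 / 0.169 = 126/169 ≈ 0.74556213

0.745562


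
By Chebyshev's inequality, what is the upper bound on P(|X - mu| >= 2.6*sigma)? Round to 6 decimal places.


P <= 1/k^2
k^2 = 2.6^2 = 6.76
1/k^2 = 1 / 6.76 = 25/169 ≈ 0.14792899

0.147929


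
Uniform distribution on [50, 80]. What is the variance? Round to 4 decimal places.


Var = (b-a)^2 / 12
(b-a)^2 = (80 - 50)^2 = 900
Var = 900/12 = 75

75.0000


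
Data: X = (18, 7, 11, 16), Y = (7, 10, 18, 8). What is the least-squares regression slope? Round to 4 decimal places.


b = sum((xi-xbar)(yi-ybar)) / sum((xi-xbar)^2)
n = 4, xbar = 52/4 = 13, ybar = 43/4 = 10.75
Sxy = sum((xi-xbar)(yi-ybar)) = -37
Sxx = sum((xi-xbar)^2) = 74
b = Sxy / Sxx = -0.5

-0.5000


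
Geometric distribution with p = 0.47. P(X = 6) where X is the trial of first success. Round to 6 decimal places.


P = (1-p)^(k-1) * p
(1-p)^(k-1) = 0.53^5 ≈ 0.04181955
P = 0.04181955 * 0.47 ≈ 0.01965519

0.019655


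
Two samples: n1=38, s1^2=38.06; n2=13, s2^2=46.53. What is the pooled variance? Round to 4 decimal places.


sp^2 = ((n1-1)*s1^2 + (n2-1)*s2^2)/(n1+n2-2)
(n1-1)*s1^2 = 37 * 38.06 = 1408.22
(n2-1)*s2^2 = 12 * 46.53 = 558.36
numerator = 1408.22 + 558.36 = 1966.58
n1+n2-2 = 49
sp^2 = 1966.58 / 49 = 14047/350 ≈ 40.134286

40.1343


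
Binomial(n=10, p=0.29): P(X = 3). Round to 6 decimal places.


P = C(n,k) * p^k * (1-p)^(n-k)
C(10,3) = 120
p^k = 0.29^3 = 0.024389
(1-p)^(n-k) = 0.71^7 ≈ 0.09095120
P = 120 * 0.024389 * 0.09095120 ≈ 0.266185

0.266185


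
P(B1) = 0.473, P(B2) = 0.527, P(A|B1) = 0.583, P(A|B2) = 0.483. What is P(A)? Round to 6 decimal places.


P(A) = P(A|B1)*P(B1) + P(A|B2)*P(B2)
P(A|B1)*P(B1) = 0.583 * 0.473 = 0.275759
P(A|B2)*P(B2) = 0.483 * 0.527 = 0.254541
P(A) = 0.275759 + 0.254541 = 0.5303

0.530300


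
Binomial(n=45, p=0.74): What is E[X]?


E[X] = n*p = 45 * 0.74 = 33.3

33.3


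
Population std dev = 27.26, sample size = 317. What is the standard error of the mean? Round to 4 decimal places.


SE = sigma / sqrt(n)
sqrt(317) ≈ 17.804494
SE = 27.26 / 17.804494 ≈ 1.531074

1.5311


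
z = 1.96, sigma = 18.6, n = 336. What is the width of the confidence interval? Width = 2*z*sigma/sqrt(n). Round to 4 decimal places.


width = 2*z*sigma/sqrt(n)
2*z*sigma = 2 * 1.96 * 18.6 = 72.912
sqrt(336) ≈ 18.330303
width = 72.912 / 18.330303 ≈ 3.977676

3.9777


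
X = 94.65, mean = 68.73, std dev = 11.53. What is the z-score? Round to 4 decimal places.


z = (X - mu) / sigma
X - mu = 94.65 - 68.73 = 25.92
z = 25.92 / 11.53 = 2592/1153 ≈ 2.248049

2.2480


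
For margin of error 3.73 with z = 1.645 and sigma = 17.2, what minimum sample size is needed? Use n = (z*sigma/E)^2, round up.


z*sigma/E = 1.645 * 17.2 / 3.73 = 14147/1865 ≈ 7.585523
(z*sigma/E)^2 ≈ 57.540156
round up: n = 58

58


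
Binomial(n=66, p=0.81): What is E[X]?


E[X] = n*p = 66 * 0.81 = 53.46

53.46


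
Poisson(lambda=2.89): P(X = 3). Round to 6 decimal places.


P = e^(-lam) * lam^k / k!
e^(-2.89) ≈ 0.05557621
lam^k = 2.89^3 = 24.137569
k! = 3! = 6
P = 0.05557621 * 24.137569 / 6 ≈ 0.223579

0.223579


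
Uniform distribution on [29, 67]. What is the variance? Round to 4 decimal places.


Var = (b-a)^2 / 12
(b-a)^2 = (67 - 29)^2 = 1444
Var = 1444/12 ≈ 120.333333

120.3333


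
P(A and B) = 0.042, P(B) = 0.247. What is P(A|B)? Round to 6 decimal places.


P(A|B) = P(A and B) / P(B) = 0.042 / 0.247 = 42/247 ≈ 0.17004049

0.170040


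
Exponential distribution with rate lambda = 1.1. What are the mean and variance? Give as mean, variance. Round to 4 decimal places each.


mean = 1/lam, var = 1/lam^2
mean = 1 / 1.1 = 10/11 ≈ 0.909091
lam^2 = 1.1^2 = 1.21
var = 1 / 1.21 = 100/121 ≈ 0.826446

0.9091, 0.8264


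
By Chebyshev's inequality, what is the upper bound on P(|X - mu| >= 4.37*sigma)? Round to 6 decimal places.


P <= 1/k^2
k^2 = 4.37^2 = 19.0969
1/k^2 = 1 / 19.0969 ≈ 0.05236452

0.052365


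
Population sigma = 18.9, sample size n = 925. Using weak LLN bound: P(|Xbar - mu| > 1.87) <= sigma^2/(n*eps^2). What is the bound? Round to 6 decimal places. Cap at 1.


bound = min(1, sigma^2/(n*eps^2))
sigma^2 = 18.9^2 = 357.21
n*eps^2 = 925 * 1.87^2 = 925 * 3.4969 = 3234.6325
sigma^2/(n*eps^2) = 357.21 / 3234.6325 ≈ 0.11043295

0.110433


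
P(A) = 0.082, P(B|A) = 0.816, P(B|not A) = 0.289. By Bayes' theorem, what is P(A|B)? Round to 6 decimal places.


P(A|B) = P(B|A)*P(A) / P(B), P(B) = P(B|A)*P(A) + P(B|not A)*P(not A)
P(B|A)*P(A) = 0.816 * 0.082 = 0.066912
P(B|not A)*P(not A) = 0.289 * 0.918 = 0.265302
P(B) = 0.066912 + 0.265302 = 0.332214
P(A|B) = 0.066912 / 0.332214 = 656/3257 ≈ 0.20141234

0.201412


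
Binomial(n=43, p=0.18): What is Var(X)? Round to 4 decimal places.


Var = n*p*(1-p) = 43 * 0.18 * 0.82 = 6.3468

6.3468


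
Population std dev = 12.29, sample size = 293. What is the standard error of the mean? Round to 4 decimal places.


SE = sigma / sqrt(n)
sqrt(293) ≈ 17.117243
SE = 12.29 / 17.117243 ≈ 0.717989

0.7180


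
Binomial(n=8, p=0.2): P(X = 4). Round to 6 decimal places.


P = C(n,k) * p^k * (1-p)^(n-k)
C(8,4) = 70
p^k = 0.2^4 = 0.0016
(1-p)^(n-k) = 0.8^4 = 0.4096
P = 70 * 0.0016 * 0.4096 ≈ 0.045875

0.045875


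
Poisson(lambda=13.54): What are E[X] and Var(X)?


E[X] = Var(X) = lambda = 13.54

13.54, 13.54


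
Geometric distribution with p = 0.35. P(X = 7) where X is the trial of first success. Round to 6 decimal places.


P = (1-p)^(k-1) * p
(1-p)^(k-1) = 0.65^6 ≈ 0.07541889
P = 0.07541889 * 0.35 ≈ 0.02639661

0.026397


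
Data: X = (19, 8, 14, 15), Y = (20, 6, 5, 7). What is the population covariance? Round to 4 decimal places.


Cov = (1/n)*sum((xi-xbar)(yi-ybar))
n = 4, xbar = 56/4 = 14, ybar = 38/4 = 9.5
sum((xi-xbar)(yi-ybar)) = 71
Cov = 71 / 4 = 17.75

17.7500


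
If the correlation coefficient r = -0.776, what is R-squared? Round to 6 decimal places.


R^2 = r^2 = (-0.776)^2 = 0.602176

0.602176


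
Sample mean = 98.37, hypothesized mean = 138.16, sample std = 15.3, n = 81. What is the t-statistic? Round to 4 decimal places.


t = (xbar - mu0) / (s/sqrt(n))
xbar - mu0 = 98.37 - 138.16 = -39.79
sqrt(81) = 9
s/sqrt(n) = 15.3 / 9 = 1.7
t = -39.79 / 1.7 = -3979/170 ≈ -23.405882

-23.4059


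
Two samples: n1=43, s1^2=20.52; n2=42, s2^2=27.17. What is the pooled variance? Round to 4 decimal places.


sp^2 = ((n1-1)*s1^2 + (n2-1)*s2^2)/(n1+n2-2)
(n1-1)*s1^2 = 42 * 20.52 = 861.84
(n2-1)*s2^2 = 41 * 27.17 = 1113.97
numerator = 861.84 + 1113.97 = 1975.81
n1+n2-2 = 83
sp^2 = 1975.81 / 83 = 197581/8300 ≈ 23.804940

23.8049


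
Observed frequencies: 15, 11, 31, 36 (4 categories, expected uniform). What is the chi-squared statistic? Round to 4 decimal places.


chi2 = sum((O-E)^2/E), E = total/4
total = 93, E = 93/4 = 23.25
(15 - 23.25)^2 / 23.25 = 68.0625 / 23.25 = 363/124 ≈ 2.927419
(11 - 23.25)^2 / 23.25 = 150.0625 / 23.25 = 2401/372 ≈ 6.454301
(31 - 23.25)^2 / 23.25 = 60.0625 / 23.25 = 31/12 ≈ 2.583333
(36 - 23.25)^2 / 23.25 = 162.5625 / 23.25 = 867/124 ≈ 6.991935
chi2 = 1763/93 ≈ 18.956989

18.9570


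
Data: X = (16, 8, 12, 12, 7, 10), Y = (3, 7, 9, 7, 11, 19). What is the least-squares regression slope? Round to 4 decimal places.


b = sum((xi-xbar)(yi-ybar)) / sum((xi-xbar)^2)
n = 6, xbar = 65/6 ≈ 10.833333, ybar = 56/6 = 28/3 ≈ 9.333333
Sxy = sum((xi-xbar)(yi-ybar)) = -131/3 ≈ -43.666667
Sxx = sum((xi-xbar)^2) = 317/6 ≈ 52.833333
b = Sxy / Sxx = -262/317 ≈ -0.826498

-0.8265


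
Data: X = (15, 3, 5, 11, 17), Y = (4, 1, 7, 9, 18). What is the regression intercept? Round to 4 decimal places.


a = ybar - b*xbar, where b = sum((xi-xbar)(yi-ybar)) / sum((xi-xbar)^2)
n = 5, xbar = 51/5 = 10.2, ybar = 39/5 = 7.8
Sxy = sum((xi-xbar)(yi-ybar)) = 105.2
Sxx = sum((xi-xbar)^2) = 148.8
b = Sxy / Sxx = 263/372 ≈ 0.706989
a = 7.8 - 0.706989 * 10.2 = 73/124 ≈ 0.588710

0.5887


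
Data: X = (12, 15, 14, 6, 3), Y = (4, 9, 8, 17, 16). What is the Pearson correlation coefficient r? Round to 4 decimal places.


r = sum((xi-xbar)(yi-ybar)) / sqrt(sum((xi-xbar)^2) * sum((yi-ybar)^2))
n = 5, xbar = 50/5 = 10, ybar = 54/5 = 10.8
Sxy = sum((xi-xbar)(yi-ybar)) = -95
Sxx = sum((xi-xbar)^2) = 110
Syy = sum((yi-ybar)^2) = 122.8
sqrt(Sxx*Syy) ≈ 116.223922
r = Sxy / sqrt(Sxx*Syy) = -95 / 116.223922 ≈ -0.817388

-0.8174


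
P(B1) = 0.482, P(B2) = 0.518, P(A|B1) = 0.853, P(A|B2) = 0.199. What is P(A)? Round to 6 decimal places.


P(A) = P(A|B1)*P(B1) + P(A|B2)*P(B2)
P(A|B1)*P(B1) = 0.853 * 0.482 = 0.411146
P(A|B2)*P(B2) = 0.199 * 0.518 = 0.103082
P(A) = 0.411146 + 0.103082 = 0.514228

0.514228


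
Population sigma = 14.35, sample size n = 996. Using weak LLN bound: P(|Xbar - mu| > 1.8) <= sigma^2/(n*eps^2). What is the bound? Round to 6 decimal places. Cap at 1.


bound = min(1, sigma^2/(n*eps^2))
sigma^2 = 14.35^2 = 205.9225
n*eps^2 = 996 * 1.8^2 = 996 * 3.24 = 3227.04
sigma^2/(n*eps^2) = 205.9225 / 3227.04 ≈ 0.06381157

0.063812


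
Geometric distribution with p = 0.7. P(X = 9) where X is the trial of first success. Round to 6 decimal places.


P = (1-p)^(k-1) * p
(1-p)^(k-1) = 0.3^8 = 0.00006561
P = 0.00006561 * 0.7 = 0.000045927

0.000046


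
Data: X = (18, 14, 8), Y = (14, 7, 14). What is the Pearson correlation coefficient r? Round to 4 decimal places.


r = sum((xi-xbar)(yi-ybar)) / sqrt(sum((xi-xbar)^2) * sum((yi-ybar)^2))
n = 3, xbar = 40/3 ≈ 13.333333, ybar = 35/3 ≈ 11.666667
Sxy = sum((xi-xbar)(yi-ybar)) = -14/3 ≈ -4.666667
Sxx = sum((xi-xbar)^2) = 152/3 ≈ 50.666667
Syy = sum((yi-ybar)^2) = 98/3 ≈ 32.666667
sqrt(Sxx*Syy) ≈ 40.683057
r = Sxy / sqrt(Sxx*Syy) = -4.666667 / 40.683057 ≈ -0.114708

-0.1147


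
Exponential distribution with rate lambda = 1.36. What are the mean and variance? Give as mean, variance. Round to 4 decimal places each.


mean = 1/lam, var = 1/lam^2
mean = 1 / 1.36 = 25/34 ≈ 0.735294
lam^2 = 1.36^2 = 1.8496
var = 1 / 1.8496 = 625/1156 ≈ 0.540657

0.7353, 0.5407


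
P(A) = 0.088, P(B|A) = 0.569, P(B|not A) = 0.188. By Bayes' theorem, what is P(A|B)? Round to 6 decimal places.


P(A|B) = P(B|A)*P(A) / P(B), P(B) = P(B|A)*P(A) + P(B|not A)*P(not A)
P(B|A)*P(A) = 0.569 * 0.088 = 0.050072
P(B|not A)*P(not A) = 0.188 * 0.912 = 0.171456
P(B) = 0.050072 + 0.171456 = 0.221528
P(A|B) = 0.050072 / 0.221528 ≈ 0.22603012

0.226030


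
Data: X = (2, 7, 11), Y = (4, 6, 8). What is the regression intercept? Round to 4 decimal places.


a = ybar - b*xbar, where b = sum((xi-xbar)(yi-ybar)) / sum((xi-xbar)^2)
n = 3, xbar = 20/3 ≈ 6.666667, ybar = 18/3 = 6
Sxy = sum((xi-xbar)(yi-ybar)) = 18
Sxx = sum((xi-xbar)^2) = 122/3 ≈ 40.666667
b = Sxy / Sxx = 27/61 ≈ 0.442623
a = 6 - 0.442623 * 6.666667 = 186/61 ≈ 3.049180

3.0492


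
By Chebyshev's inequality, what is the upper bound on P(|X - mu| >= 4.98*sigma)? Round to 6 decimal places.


P <= 1/k^2
k^2 = 4.98^2 = 24.8004
1/k^2 = 1 / 24.8004 ≈ 0.04032193

0.040322


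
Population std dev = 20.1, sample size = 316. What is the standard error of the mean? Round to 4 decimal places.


SE = sigma / sqrt(n)
sqrt(316) ≈ 17.776389
SE = 20.1 / 17.776389 ≈ 1.130713

1.1307


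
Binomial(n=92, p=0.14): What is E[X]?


E[X] = n*p = 92 * 0.14 = 12.88

12.88


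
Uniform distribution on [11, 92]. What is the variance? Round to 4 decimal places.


Var = (b-a)^2 / 12
(b-a)^2 = (92 - 11)^2 = 6561
Var = 6561/12 = 546.75

546.7500


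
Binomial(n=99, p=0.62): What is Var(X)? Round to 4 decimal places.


Var = n*p*(1-p) = 99 * 0.62 * 0.38 = 23.3244

23.3244


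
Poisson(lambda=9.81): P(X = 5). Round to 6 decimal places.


P = e^(-lam) * lam^k / k!
e^(-9.81) ≈ 0.00005489985
lam^k = 9.81^5 ≈ 90854.205913
k! = 5! = 120
P = 0.00005489985 * 90854.205913 / 120 ≈ 0.041566

0.041566


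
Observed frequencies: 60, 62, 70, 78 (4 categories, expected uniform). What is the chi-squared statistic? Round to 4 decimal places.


chi2 = sum((O-E)^2/E), E = total/4
total = 270, E = 270/4 = 67.5
(60 - 67.5)^2 / 67.5 = 56.25 / 67.5 = 5/6 ≈ 0.833333
(62 - 67.5)^2 / 67.5 = 30.25 / 67.5 = 121/270 ≈ 0.448148
(70 - 67.5)^2 / 67.5 = 6.25 / 67.5 = 5/54 ≈ 0.092593
(78 - 67.5)^2 / 67.5 = 110.25 / 67.5 = 49/30 ≈ 1.633333
chi2 = 406/135 ≈ 3.007407

3.0074


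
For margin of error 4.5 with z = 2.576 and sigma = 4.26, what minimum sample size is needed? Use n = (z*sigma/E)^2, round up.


z*sigma/E = 2.576 * 4.26 / 4.5 = 22862/9375 ≈ 2.438613
(z*sigma/E)^2 ≈ 5.946835
round up: n = 6

6


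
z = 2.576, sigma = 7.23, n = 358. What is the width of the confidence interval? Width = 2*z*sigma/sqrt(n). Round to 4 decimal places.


width = 2*z*sigma/sqrt(n)
2*z*sigma = 2 * 2.576 * 7.23 = 37.24896
sqrt(358) ≈ 18.920888
width = 37.24896 / 18.920888 ≈ 1.968669

1.9687


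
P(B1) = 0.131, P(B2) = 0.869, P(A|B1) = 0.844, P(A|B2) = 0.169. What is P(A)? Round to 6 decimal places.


P(A) = P(A|B1)*P(B1) + P(A|B2)*P(B2)
P(A|B1)*P(B1) = 0.844 * 0.131 = 0.110564
P(A|B2)*P(B2) = 0.169 * 0.869 = 0.146861
P(A) = 0.110564 + 0.146861 = 0.257425

0.257425


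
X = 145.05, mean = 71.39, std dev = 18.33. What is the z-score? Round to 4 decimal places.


z = (X - mu) / sigma
X - mu = 145.05 - 71.39 = 73.66
z = 73.66 / 18.33 = 7366/1833 ≈ 4.018549

4.0185


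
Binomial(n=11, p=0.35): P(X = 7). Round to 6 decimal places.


P = C(n,k) * p^k * (1-p)^(n-k)
C(11,7) = 330
p^k = 0.35^7 ≈ 0.0006433930
(1-p)^(n-k) = 0.65^4 ≈ 0.1785063
P = 330 * 0.0006433930 * 0.1785063 ≈ 0.037900

0.037900


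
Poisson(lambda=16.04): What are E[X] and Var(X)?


E[X] = Var(X) = lambda = 16.04

16.04, 16.04


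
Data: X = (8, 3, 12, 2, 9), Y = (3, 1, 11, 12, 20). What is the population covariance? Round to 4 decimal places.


Cov = (1/n)*sum((xi-xbar)(yi-ybar))
n = 5, xbar = 34/5 = 6.8, ybar = 47/5 = 9.4
sum((xi-xbar)(yi-ybar)) = 43.4
Cov = 43.4 / 5 = 8.68

8.6800


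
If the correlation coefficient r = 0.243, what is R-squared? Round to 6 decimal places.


R^2 = r^2 = (0.243)^2 = 0.059049

0.059049


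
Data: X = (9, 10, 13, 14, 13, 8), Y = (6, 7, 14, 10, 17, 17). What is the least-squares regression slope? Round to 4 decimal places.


b = sum((xi-xbar)(yi-ybar)) / sum((xi-xbar)^2)
n = 6, xbar = 67/6 ≈ 11.166667, ybar = 71/6 ≈ 11.833333
Sxy = sum((xi-xbar)(yi-ybar)) = 61/6 ≈ 10.166667
Sxx = sum((xi-xbar)^2) = 185/6 ≈ 30.833333
b = Sxy / Sxx = 61/185 ≈ 0.329730

0.3297


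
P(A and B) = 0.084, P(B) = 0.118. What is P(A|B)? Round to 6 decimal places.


P(A|B) = P(A and B) / P(B) = 0.084 / 0.118 = 42/59 ≈ 0.71186441

0.711864


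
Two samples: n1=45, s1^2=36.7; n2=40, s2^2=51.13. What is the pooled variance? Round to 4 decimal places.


sp^2 = ((n1-1)*s1^2 + (n2-1)*s2^2)/(n1+n2-2)
(n1-1)*s1^2 = 44 * 36.7 = 1614.8
(n2-1)*s2^2 = 39 * 51.13 = 1994.07
numerator = 1614.8 + 1994.07 = 3608.87
n1+n2-2 = 83
sp^2 = 3608.87 / 83 = 360887/8300 ≈ 43.480361

43.4804


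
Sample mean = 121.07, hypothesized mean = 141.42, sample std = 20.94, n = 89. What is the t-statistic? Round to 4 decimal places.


t = (xbar - mu0) / (s/sqrt(n))
xbar - mu0 = 121.07 - 141.42 = -20.35
sqrt(89) ≈ 9.43398113
s/sqrt(n) = 20.94 / 9.43398113 ≈ 2.21963556
t = -20.35 / 2.21963556 ≈ -9.168172

-9.1682


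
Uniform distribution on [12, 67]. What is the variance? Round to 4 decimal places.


Var = (b-a)^2 / 12
(b-a)^2 = (67 - 12)^2 = 3025
Var = 3025/12 ≈ 252.083333

252.0833


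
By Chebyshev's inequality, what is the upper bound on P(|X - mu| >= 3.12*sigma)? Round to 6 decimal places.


P <= 1/k^2
k^2 = 3.12^2 = 9.7344
1/k^2 = 1 / 9.7344 = 625/6084 ≈ 0.10272847

0.102728


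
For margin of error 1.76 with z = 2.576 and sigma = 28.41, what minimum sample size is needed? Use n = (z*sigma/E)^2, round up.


z*sigma/E = 2.576 * 28.41 / 1.76 ≈ 41.581909
(z*sigma/E)^2 ≈ 1729.055164
round up: n = 1730

1730


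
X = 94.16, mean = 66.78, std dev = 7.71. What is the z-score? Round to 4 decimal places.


z = (X - mu) / sigma
X - mu = 94.16 - 66.78 = 27.38
z = 27.38 / 7.71 = 2738/771 ≈ 3.551232

3.5512


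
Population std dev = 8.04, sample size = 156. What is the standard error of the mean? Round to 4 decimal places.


SE = sigma / sqrt(n)
sqrt(156) ≈ 12.489996
SE = 8.04 / 12.489996 ≈ 0.643715

0.6437


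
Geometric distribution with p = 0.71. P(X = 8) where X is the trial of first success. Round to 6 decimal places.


P = (1-p)^(k-1) * p
(1-p)^(k-1) = 0.29^7 ≈ 0.0001724988
P = 0.0001724988 * 0.71 ≈ 0.0001224741

0.000122


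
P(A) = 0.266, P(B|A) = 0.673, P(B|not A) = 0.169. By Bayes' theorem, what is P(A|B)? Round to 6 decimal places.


P(A|B) = P(B|A)*P(A) / P(B), P(B) = P(B|A)*P(A) + P(B|not A)*P(not A)
P(B|A)*P(A) = 0.673 * 0.266 = 0.179018
P(B|not A)*P(not A) = 0.169 * 0.734 = 0.124046
P(B) = 0.179018 + 0.124046 = 0.303064
P(A|B) = 0.179018 / 0.303064 ≈ 0.59069371

0.590694


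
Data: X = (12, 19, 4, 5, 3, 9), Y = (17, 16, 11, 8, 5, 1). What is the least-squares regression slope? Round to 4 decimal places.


b = sum((xi-xbar)(yi-ybar)) / sum((xi-xbar)^2)
n = 6, xbar = 52/6 = 26/3 ≈ 8.666667, ybar = 58/6 = 29/3 ≈ 9.666667
Sxy = sum((xi-xbar)(yi-ybar)) = 340/3 ≈ 113.333333
Sxx = sum((xi-xbar)^2) = 556/3 ≈ 185.333333
b = Sxy / Sxx = 85/139 ≈ 0.611511

0.6115


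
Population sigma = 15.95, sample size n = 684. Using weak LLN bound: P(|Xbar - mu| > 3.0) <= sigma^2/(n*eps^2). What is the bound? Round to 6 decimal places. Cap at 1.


bound = min(1, sigma^2/(n*eps^2))
sigma^2 = 15.95^2 = 254.4025
n*eps^2 = 684 * 3.0^2 = 684 * 9 = 6156
sigma^2/(n*eps^2) = 254.4025 / 6156 ≈ 0.04132594

0.041326


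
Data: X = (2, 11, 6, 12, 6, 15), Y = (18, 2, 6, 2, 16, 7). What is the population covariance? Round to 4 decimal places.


Cov = (1/n)*sum((xi-xbar)(yi-ybar))
n = 6, xbar = 52/6 = 26/3 ≈ 8.666667, ybar = 51/6 = 8.5
sum((xi-xbar)(yi-ybar)) = -123
Cov = -123 / 6 = -20.5

-20.5000


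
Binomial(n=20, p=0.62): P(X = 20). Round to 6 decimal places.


P = C(n,k) * p^k * (1-p)^(n-k)
C(20,20) = 1
p^k = 0.62^20 ≈ 0.00007044234
(1-p)^(n-k) = 0.38^0 = 1
P = 1 * 0.00007044234 * 1 ≈ 0.000070

0.000070


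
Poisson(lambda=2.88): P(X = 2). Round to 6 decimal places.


P = e^(-lam) * lam^k / k!
e^(-2.88) ≈ 0.05613476
lam^k = 2.88^2 = 8.2944
k! = 2! = 2
P = 0.05613476 * 8.2944 / 2 ≈ 0.232802

0.232802


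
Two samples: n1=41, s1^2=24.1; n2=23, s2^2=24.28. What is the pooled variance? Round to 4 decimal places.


sp^2 = ((n1-1)*s1^2 + (n2-1)*s2^2)/(n1+n2-2)
(n1-1)*s1^2 = 40 * 24.1 = 964
(n2-1)*s2^2 = 22 * 24.28 = 534.16
numerator = 964 + 534.16 = 1498.16
n1+n2-2 = 62
sp^2 = 1498.16 / 62 = 18727/775 ≈ 24.163871

24.1639


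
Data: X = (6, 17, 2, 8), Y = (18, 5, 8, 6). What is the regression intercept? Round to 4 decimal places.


a = ybar - b*xbar, where b = sum((xi-xbar)(yi-ybar)) / sum((xi-xbar)^2)
n = 4, xbar = 33/4 = 8.25, ybar = 37/4 = 9.25
Sxy = sum((xi-xbar)(yi-ybar)) = -48.25
Sxx = sum((xi-xbar)^2) = 120.75
b = Sxy / Sxx = -193/483 ≈ -0.399586
a = 9.25 - (-0.399586) * 8.25 = 2020/161 ≈ 12.546584

12.5466


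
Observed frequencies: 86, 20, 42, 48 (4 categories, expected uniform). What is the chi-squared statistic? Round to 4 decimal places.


chi2 = sum((O-E)^2/E), E = total/4
total = 196, E = 196/4 = 49
(86 - 49)^2 / 49 = 1369 / 49 = 1369/49 ≈ 27.938776
(20 - 49)^2 / 49 = 841 / 49 = 841/49 ≈ 17.163265
(42 - 49)^2 / 49 = 49 / 49 = 1
(48 - 49)^2 / 49 = 1 / 49 = 1/49 ≈ 0.020408
chi2 = 2260/49 ≈ 46.122449

46.1224


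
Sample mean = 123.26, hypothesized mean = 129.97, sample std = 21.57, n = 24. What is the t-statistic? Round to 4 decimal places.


t = (xbar - mu0) / (s/sqrt(n))
xbar - mu0 = 123.26 - 129.97 = -6.71
sqrt(24) ≈ 4.89897949
s/sqrt(n) = 21.57 / 4.89897949 ≈ 4.40295781
t = -6.71 / 4.40295781 ≈ -1.523976

-1.5240


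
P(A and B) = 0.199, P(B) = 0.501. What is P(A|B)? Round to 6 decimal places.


P(A|B) = P(A and B) / P(B) = 0.199 / 0.501 = 199/501 ≈ 0.39720559

0.397206


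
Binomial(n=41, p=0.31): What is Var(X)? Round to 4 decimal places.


Var = n*p*(1-p) = 41 * 0.31 * 0.69 = 8.7699

8.7699


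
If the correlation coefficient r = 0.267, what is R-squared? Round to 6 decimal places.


R^2 = r^2 = (0.267)^2 = 0.071289

0.071289


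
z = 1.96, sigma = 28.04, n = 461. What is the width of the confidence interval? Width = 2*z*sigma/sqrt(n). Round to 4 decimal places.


width = 2*z*sigma/sqrt(n)
2*z*sigma = 2 * 1.96 * 28.04 = 109.9168
sqrt(461) ≈ 21.470911
width = 109.9168 / 21.470911 ≈ 5.119336

5.1193


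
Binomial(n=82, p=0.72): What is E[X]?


E[X] = n*p = 82 * 0.72 = 59.04

59.04


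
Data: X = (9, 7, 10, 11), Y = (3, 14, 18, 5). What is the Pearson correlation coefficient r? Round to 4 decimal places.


r = sum((xi-xbar)(yi-ybar)) / sqrt(sum((xi-xbar)^2) * sum((yi-ybar)^2))
n = 4, xbar = 37/4 = 9.25, ybar = 40/4 = 10
Sxy = sum((xi-xbar)(yi-ybar)) = -10
Sxx = sum((xi-xbar)^2) = 8.75
Syy = sum((yi-ybar)^2) = 154
sqrt(Sxx*Syy) ≈ 36.708310
r = Sxy / sqrt(Sxx*Syy) = -10 / 36.708310 ≈ -0.272418

-0.2724


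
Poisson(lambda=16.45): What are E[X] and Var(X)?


E[X] = Var(X) = lambda = 16.45

16.45, 16.45


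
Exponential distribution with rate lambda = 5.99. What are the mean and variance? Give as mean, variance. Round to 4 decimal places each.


mean = 1/lam, var = 1/lam^2
mean = 1 / 5.99 = 100/599 ≈ 0.166945
lam^2 = 5.99^2 = 35.8801
var = 1 / 35.8801 ≈ 0.027871

0.1669, 0.0279


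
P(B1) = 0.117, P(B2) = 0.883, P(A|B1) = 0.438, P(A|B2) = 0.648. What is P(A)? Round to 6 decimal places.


P(A) = P(A|B1)*P(B1) + P(A|B2)*P(B2)
P(A|B1)*P(B1) = 0.438 * 0.117 = 0.051246
P(A|B2)*P(B2) = 0.648 * 0.883 = 0.572184
P(A) = 0.051246 + 0.572184 = 0.62343

0.623430


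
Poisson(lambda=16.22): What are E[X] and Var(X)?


E[X] = Var(X) = lambda = 16.22

16.22, 16.22


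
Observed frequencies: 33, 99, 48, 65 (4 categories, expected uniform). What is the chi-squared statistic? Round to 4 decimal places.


chi2 = sum((O-E)^2/E), E = total/4
total = 245, E = 245/4 = 61.25
(33 - 61.25)^2 / 61.25 = 798.0625 / 61.25 = 12769/980 ≈ 13.029592
(99 - 61.25)^2 / 61.25 = 1425.0625 / 61.25 = 22801/980 ≈ 23.266327
(48 - 61.25)^2 / 61.25 = 175.5625 / 61.25 = 2809/980 ≈ 2.866327
(65 - 61.25)^2 / 61.25 = 14.0625 / 61.25 = 45/196 ≈ 0.229592
chi2 = 9651/245 ≈ 39.391837

39.3918


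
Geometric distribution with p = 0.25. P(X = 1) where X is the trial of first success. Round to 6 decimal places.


P = (1-p)^(k-1) * p
(1-p)^(k-1) = 0.75^0 = 1
P = 1 * 0.25 = 0.25

0.250000


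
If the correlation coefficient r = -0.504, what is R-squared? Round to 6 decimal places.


R^2 = r^2 = (-0.504)^2 = 0.254016

0.254016


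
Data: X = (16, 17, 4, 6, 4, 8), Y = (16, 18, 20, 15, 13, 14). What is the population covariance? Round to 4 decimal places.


Cov = (1/n)*sum((xi-xbar)(yi-ybar))
n = 6, xbar = 55/6 ≈ 9.166667, ybar = 96/6 = 16
sum((xi-xbar)(yi-ybar)) = 16
Cov = 16 / 6 = 8/3 ≈ 2.666667

2.6667


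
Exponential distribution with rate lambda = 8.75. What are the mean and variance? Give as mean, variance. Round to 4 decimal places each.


mean = 1/lam, var = 1/lam^2
mean = 1 / 8.75 = 4/35 ≈ 0.114286
lam^2 = 8.75^2 = 76.5625
var = 1 / 76.5625 = 16/1225 ≈ 0.013061

0.1143, 0.0131


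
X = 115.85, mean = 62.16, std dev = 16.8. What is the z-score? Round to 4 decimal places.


z = (X - mu) / sigma
X - mu = 115.85 - 62.16 = 53.69
z = 53.69 / 16.8 = 767/240 ≈ 3.195833

3.1958


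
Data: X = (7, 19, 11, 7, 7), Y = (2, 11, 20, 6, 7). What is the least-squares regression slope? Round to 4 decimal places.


b = sum((xi-xbar)(yi-ybar)) / sum((xi-xbar)^2)
n = 5, xbar = 51/5 = 10.2, ybar = 46/5 = 9.2
Sxy = sum((xi-xbar)(yi-ybar)) = 64.8
Sxx = sum((xi-xbar)^2) = 108.8
b = Sxy / Sxx = 81/136 ≈ 0.595588

0.5956


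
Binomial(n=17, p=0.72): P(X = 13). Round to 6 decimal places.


P = C(n,k) * p^k * (1-p)^(n-k)
C(17,13) = 2380
p^k = 0.72^13 ≈ 0.01397406
(1-p)^(n-k) = 0.28^4 = 0.00614656
P = 2380 * 0.01397406 * 0.00614656 ≈ 0.204424

0.204424


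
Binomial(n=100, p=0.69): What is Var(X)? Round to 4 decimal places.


Var = n*p*(1-p) = 100 * 0.69 * 0.31 = 21.39

21.3900


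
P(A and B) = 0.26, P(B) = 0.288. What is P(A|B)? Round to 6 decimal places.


P(A|B) = P(A and B) / P(B) = 0.26 / 0.288 = 65/72 ≈ 0.90277778

0.902778


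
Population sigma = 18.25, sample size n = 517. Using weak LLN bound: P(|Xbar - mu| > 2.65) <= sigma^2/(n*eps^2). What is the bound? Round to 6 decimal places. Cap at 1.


bound = min(1, sigma^2/(n*eps^2))
sigma^2 = 18.25^2 = 333.0625
n*eps^2 = 517 * 2.65^2 = 517 * 7.0225 = 3630.6325
sigma^2/(n*eps^2) = 333.0625 / 3630.6325 ≈ 0.09173677

0.091737


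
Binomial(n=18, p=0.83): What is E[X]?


E[X] = n*p = 18 * 0.83 = 14.94

14.94


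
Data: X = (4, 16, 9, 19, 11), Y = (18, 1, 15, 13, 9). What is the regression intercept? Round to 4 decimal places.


a = ybar - b*xbar, where b = sum((xi-xbar)(yi-ybar)) / sum((xi-xbar)^2)
n = 5, xbar = 59/5 = 11.8, ybar = 56/5 = 11.2
Sxy = sum((xi-xbar)(yi-ybar)) = -91.8
Sxx = sum((xi-xbar)^2) = 138.8
b = Sxy / Sxx = -459/694 ≈ -0.661383
a = 11.2 - (-0.661383) * 11.8 = 13189/694 ≈ 19.004323

19.0043


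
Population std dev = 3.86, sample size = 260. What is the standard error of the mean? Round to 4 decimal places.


SE = sigma / sqrt(n)
sqrt(260) ≈ 16.124515
SE = 3.86 / 16.124515 ≈ 0.239387

0.2394


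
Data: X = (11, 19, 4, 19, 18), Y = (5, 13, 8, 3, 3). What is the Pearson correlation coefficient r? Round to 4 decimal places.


r = sum((xi-xbar)(yi-ybar)) / sqrt(sum((xi-xbar)^2) * sum((yi-ybar)^2))
n = 5, xbar = 71/5 = 14.2, ybar = 32/5 = 6.4
Sxy = sum((xi-xbar)(yi-ybar)) = -9.4
Sxx = sum((xi-xbar)^2) = 174.8
Syy = sum((yi-ybar)^2) = 71.2
sqrt(Sxx*Syy) ≈ 111.560567
r = Sxy / sqrt(Sxx*Syy) = -9.4 / 111.560567 ≈ -0.084259

-0.0843


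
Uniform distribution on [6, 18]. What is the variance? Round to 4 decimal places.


Var = (b-a)^2 / 12
(b-a)^2 = (18 - 6)^2 = 144
Var = 144/12 = 12

12.0000


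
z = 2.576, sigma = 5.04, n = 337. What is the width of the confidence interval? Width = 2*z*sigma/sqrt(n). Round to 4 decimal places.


width = 2*z*sigma/sqrt(n)
2*z*sigma = 2 * 2.576 * 5.04 = 25.96608
sqrt(337) ≈ 18.357560
width = 25.96608 / 18.357560 ≈ 1.414463

1.4145


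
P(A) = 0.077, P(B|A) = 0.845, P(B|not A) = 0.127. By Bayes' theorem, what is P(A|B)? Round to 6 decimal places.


P(A|B) = P(B|A)*P(A) / P(B), P(B) = P(B|A)*P(A) + P(B|not A)*P(not A)
P(B|A)*P(A) = 0.845 * 0.077 = 0.065065
P(B|not A)*P(not A) = 0.127 * 0.923 = 0.117221
P(B) = 0.065065 + 0.117221 = 0.182286
P(A|B) = 0.065065 / 0.182286 ≈ 0.35693910

0.356939


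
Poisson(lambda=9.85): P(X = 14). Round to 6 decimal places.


P = e^(-lam) * lam^k / k!
e^(-9.85) ≈ 0.00005274719
lam^k = 9.85^14 ≈ 80929568898352.747103
k! = 14! = 87178291200
P = 0.00005274719 * 80929568898352.747103 / 87178291200 ≈ 0.048966

0.048966


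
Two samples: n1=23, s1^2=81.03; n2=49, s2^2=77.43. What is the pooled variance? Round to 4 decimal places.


sp^2 = ((n1-1)*s1^2 + (n2-1)*s2^2)/(n1+n2-2)
(n1-1)*s1^2 = 22 * 81.03 = 1782.66
(n2-1)*s2^2 = 48 * 77.43 = 3716.64
numerator = 1782.66 + 3716.64 = 5499.3
n1+n2-2 = 70
sp^2 = 5499.3 / 70 = 54993/700 ≈ 78.561429

78.5614


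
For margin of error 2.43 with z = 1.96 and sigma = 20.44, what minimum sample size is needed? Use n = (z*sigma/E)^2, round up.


z*sigma/E = 1.96 * 20.44 / 2.43 = 100156/6075 ≈ 16.486584
(z*sigma/E)^2 ≈ 271.807464
round up: n = 272

272


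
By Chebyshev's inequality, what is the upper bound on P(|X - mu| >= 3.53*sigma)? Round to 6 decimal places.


P <= 1/k^2
k^2 = 3.53^2 = 12.4609
1/k^2 = 1 / 12.4609 ≈ 0.08025103

0.080251


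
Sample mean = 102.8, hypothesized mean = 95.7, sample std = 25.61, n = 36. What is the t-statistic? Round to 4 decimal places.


t = (xbar - mu0) / (s/sqrt(n))
xbar - mu0 = 102.8 - 95.7 = 7.1
sqrt(36) = 6
s/sqrt(n) = 25.61 / 6 = 2561/600 ≈ 4.26833333
t = 7.1 / 4.26833333 = 4260/2561 ≈ 1.663413

1.6634


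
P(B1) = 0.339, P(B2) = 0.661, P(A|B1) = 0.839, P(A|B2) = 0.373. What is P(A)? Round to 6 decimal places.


P(A) = P(A|B1)*P(B1) + P(A|B2)*P(B2)
P(A|B1)*P(B1) = 0.839 * 0.339 = 0.284421
P(A|B2)*P(B2) = 0.373 * 0.661 = 0.246553
P(A) = 0.284421 + 0.246553 = 0.530974

0.530974


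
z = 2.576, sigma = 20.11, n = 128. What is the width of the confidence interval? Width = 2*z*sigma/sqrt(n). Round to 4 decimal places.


width = 2*z*sigma/sqrt(n)
2*z*sigma = 2 * 2.576 * 20.11 = 103.60672
sqrt(128) ≈ 11.313708
width = 103.60672 / 11.313708 ≈ 9.157627

9.1576


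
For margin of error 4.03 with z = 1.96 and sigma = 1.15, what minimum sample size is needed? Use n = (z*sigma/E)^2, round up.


z*sigma/E = 1.96 * 1.15 / 4.03 = 1127/2015 ≈ 0.559305
(z*sigma/E)^2 ≈ 0.312822
round up: n = 1

1


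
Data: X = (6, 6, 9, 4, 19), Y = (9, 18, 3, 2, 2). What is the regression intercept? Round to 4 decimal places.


a = ybar - b*xbar, where b = sum((xi-xbar)(yi-ybar)) / sum((xi-xbar)^2)
n = 5, xbar = 44/5 = 8.8, ybar = 34/5 = 6.8
Sxy = sum((xi-xbar)(yi-ybar)) = -64.2
Sxx = sum((xi-xbar)^2) = 142.8
b = Sxy / Sxx = -107/238 ≈ -0.449580
a = 6.8 - (-0.449580) * 8.8 = 1280/119 ≈ 10.756303

10.7563


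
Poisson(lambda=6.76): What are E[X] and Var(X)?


E[X] = Var(X) = lambda = 6.76

6.76, 6.76


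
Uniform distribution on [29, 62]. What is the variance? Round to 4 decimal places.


Var = (b-a)^2 / 12
(b-a)^2 = (62 - 29)^2 = 1089
Var = 1089/12 = 90.75

90.7500


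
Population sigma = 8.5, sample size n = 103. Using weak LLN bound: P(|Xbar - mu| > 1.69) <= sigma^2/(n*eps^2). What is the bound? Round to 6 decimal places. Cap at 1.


bound = min(1, sigma^2/(n*eps^2))
sigma^2 = 8.5^2 = 72.25
n*eps^2 = 103 * 1.69^2 = 103 * 2.8561 = 294.1783
sigma^2/(n*eps^2) = 72.25 / 294.1783 ≈ 0.24559935

0.245599


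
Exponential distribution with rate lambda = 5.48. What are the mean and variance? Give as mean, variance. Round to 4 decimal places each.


mean = 1/lam, var = 1/lam^2
mean = 1 / 5.48 = 25/137 ≈ 0.182482
lam^2 = 5.48^2 = 30.0304
var = 1 / 30.0304 ≈ 0.033300

0.1825, 0.0333


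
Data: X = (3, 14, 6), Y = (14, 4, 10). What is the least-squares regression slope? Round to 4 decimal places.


b = sum((xi-xbar)(yi-ybar)) / sum((xi-xbar)^2)
n = 3, xbar = 23/3 ≈ 7.666667, ybar = 28/3 ≈ 9.333333
Sxy = sum((xi-xbar)(yi-ybar)) = -170/3 ≈ -56.666667
Sxx = sum((xi-xbar)^2) = 194/3 ≈ 64.666667
b = Sxy / Sxx = -85/97 ≈ -0.876289

-0.8763


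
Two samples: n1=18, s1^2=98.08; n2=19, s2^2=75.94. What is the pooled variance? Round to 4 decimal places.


sp^2 = ((n1-1)*s1^2 + (n2-1)*s2^2)/(n1+n2-2)
(n1-1)*s1^2 = 17 * 98.08 = 1667.36
(n2-1)*s2^2 = 18 * 75.94 = 1366.92
numerator = 1667.36 + 1366.92 = 3034.28
n1+n2-2 = 35
sp^2 = 3034.28 / 35 = 75857/875 ≈ 86.693714

86.6937


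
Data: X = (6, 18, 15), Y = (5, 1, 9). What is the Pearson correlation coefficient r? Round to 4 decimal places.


r = sum((xi-xbar)(yi-ybar)) / sqrt(sum((xi-xbar)^2) * sum((yi-ybar)^2))
n = 3, xbar = 39/3 = 13, ybar = 15/3 = 5
Sxy = sum((xi-xbar)(yi-ybar)) = -12
Sxx = sum((xi-xbar)^2) = 78
Syy = sum((yi-ybar)^2) = 32
sqrt(Sxx*Syy) ≈ 49.959984
r = Sxy / sqrt(Sxx*Syy) = -12 / 49.959984 ≈ -0.240192

-0.2402


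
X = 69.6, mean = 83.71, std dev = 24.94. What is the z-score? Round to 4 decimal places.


z = (X - mu) / sigma
X - mu = 69.6 - 83.71 = -14.11
z = -14.11 / 24.94 = -1411/2494 ≈ -0.565758

-0.5658


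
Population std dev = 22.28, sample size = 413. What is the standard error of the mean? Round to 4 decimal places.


SE = sigma / sqrt(n)
sqrt(413) ≈ 20.322401
SE = 22.28 / 20.322401 ≈ 1.096327

1.0963


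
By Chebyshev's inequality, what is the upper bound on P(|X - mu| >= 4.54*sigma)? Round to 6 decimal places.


P <= 1/k^2
k^2 = 4.54^2 = 20.6116
1/k^2 = 1 / 20.6116 ≈ 0.04851637

0.048516


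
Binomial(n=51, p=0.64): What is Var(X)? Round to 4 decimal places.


Var = n*p*(1-p) = 51 * 0.64 * 0.36 = 11.7504

11.7504


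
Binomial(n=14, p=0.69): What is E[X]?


E[X] = n*p = 14 * 0.69 = 9.66

9.66


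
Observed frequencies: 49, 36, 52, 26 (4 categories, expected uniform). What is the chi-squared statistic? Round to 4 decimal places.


chi2 = sum((O-E)^2/E), E = total/4
total = 163, E = 163/4 = 40.75
(49 - 40.75)^2 / 40.75 = 68.0625 / 40.75 = 1089/652 ≈ 1.670245
(36 - 40.75)^2 / 40.75 = 22.5625 / 40.75 = 361/652 ≈ 0.553681
(52 - 40.75)^2 / 40.75 = 126.5625 / 40.75 = 2025/652 ≈ 3.105828
(26 - 40.75)^2 / 40.75 = 217.5625 / 40.75 = 3481/652 ≈ 5.338957
chi2 = 1739/163 ≈ 10.668712

10.6687


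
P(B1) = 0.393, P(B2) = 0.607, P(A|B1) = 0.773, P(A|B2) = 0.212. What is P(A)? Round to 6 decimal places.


P(A) = P(A|B1)*P(B1) + P(A|B2)*P(B2)
P(A|B1)*P(B1) = 0.773 * 0.393 = 0.303789
P(A|B2)*P(B2) = 0.212 * 0.607 = 0.128684
P(A) = 0.303789 + 0.128684 = 0.432473

0.432473


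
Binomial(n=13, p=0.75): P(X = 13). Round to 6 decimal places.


P = C(n,k) * p^k * (1-p)^(n-k)
C(13,13) = 1
p^k = 0.75^13 ≈ 0.02375726
(1-p)^(n-k) = 0.25^0 = 1
P = 1 * 0.02375726 * 1 ≈ 0.023757

0.023757


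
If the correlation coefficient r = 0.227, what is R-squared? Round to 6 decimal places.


R^2 = r^2 = (0.227)^2 = 0.051529

0.051529


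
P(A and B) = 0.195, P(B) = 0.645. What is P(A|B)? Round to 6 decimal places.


P(A|B) = P(A and B) / P(B) = 0.195 / 0.645 = 13/43 ≈ 0.30232558

0.302326


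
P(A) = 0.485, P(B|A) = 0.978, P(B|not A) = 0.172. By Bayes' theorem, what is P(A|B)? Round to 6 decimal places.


P(A|B) = P(B|A)*P(A) / P(B), P(B) = P(B|A)*P(A) + P(B|not A)*P(not A)
P(B|A)*P(A) = 0.978 * 0.485 = 0.47433
P(B|not A)*P(not A) = 0.172 * 0.515 = 0.08858
P(B) = 0.47433 + 0.08858 = 0.56291
P(A|B) = 0.47433 / 0.56291 ≈ 0.84263914

0.842639


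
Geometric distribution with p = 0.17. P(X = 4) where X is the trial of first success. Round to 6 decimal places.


P = (1-p)^(k-1) * p
(1-p)^(k-1) = 0.83^3 = 0.571787
P = 0.571787 * 0.17 = 0.09720379

0.097204


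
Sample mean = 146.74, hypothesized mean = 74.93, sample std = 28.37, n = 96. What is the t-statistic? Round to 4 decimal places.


t = (xbar - mu0) / (s/sqrt(n))
xbar - mu0 = 146.74 - 74.93 = 71.81
sqrt(96) ≈ 9.79795897
s/sqrt(n) = 28.37 / 9.79795897 ≈ 2.89550100
t = 71.81 / 2.89550100 ≈ 24.800544

24.8005


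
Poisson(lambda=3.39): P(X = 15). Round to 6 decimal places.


P = e^(-lam) * lam^k / k!
e^(-3.39) ≈ 0.03370868
lam^k = 3.39^15 ≈ 89741944.002433
k! = 15! = 1307674368000
P = 0.03370868 * 89741944.002433 / 1307674368000 ≈ 0.000002

0.000002


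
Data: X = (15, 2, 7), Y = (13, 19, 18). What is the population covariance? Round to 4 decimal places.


Cov = (1/n)*sum((xi-xbar)(yi-ybar))
n = 3, xbar = 24/3 = 8, ybar = 50/3 ≈ 16.666667
sum((xi-xbar)(yi-ybar)) = -41
Cov = -41 / 3 = -41/3 ≈ -13.666667

-13.6667


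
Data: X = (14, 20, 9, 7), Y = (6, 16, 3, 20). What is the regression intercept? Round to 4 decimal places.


a = ybar - b*xbar, where b = sum((xi-xbar)(yi-ybar)) / sum((xi-xbar)^2)
n = 4, xbar = 50/4 = 12.5, ybar = 45/4 = 11.25
Sxy = sum((xi-xbar)(yi-ybar)) = 8.5
Sxx = sum((xi-xbar)^2) = 101
b = Sxy / Sxx = 17/202 ≈ 0.084158
a = 11.25 - 0.084158 * 12.5 = 1030/101 ≈ 10.198020

10.1980


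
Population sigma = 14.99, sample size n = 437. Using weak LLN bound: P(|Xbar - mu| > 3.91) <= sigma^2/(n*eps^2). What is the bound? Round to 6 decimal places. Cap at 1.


bound = min(1, sigma^2/(n*eps^2))
sigma^2 = 14.99^2 = 224.7001
n*eps^2 = 437 * 3.91^2 = 437 * 15.2881 = 6680.8997
sigma^2/(n*eps^2) = 224.7001 / 6680.8997 ≈ 0.03363321

0.033633


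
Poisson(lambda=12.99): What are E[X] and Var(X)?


E[X] = Var(X) = lambda = 12.99

12.99, 12.99


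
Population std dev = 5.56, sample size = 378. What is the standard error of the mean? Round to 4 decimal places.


SE = sigma / sqrt(n)
sqrt(378) ≈ 19.442222
SE = 5.56 / 19.442222 ≈ 0.285976

0.2860


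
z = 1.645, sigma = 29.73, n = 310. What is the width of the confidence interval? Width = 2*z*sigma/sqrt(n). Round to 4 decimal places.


width = 2*z*sigma/sqrt(n)
2*z*sigma = 2 * 1.645 * 29.73 = 97.8117
sqrt(310) ≈ 17.606817
width = 97.8117 / 17.606817 ≈ 5.555331

5.5553
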